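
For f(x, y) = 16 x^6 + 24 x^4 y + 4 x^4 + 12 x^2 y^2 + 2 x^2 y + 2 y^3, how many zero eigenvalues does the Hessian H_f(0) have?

2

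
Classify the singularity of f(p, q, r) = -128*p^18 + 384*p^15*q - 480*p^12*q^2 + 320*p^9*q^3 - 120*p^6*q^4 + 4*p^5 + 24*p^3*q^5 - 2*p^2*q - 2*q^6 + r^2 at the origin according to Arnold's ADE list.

D_{7}

The Hessian of f at 0 has rank 1. Corank 2; j^3 = -2*p^2*q has shape L^2 M (L != M), so D-series; mu = 7 gives D_7.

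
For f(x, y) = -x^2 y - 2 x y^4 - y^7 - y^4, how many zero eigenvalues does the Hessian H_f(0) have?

2

Hessian at 0 has rank 0.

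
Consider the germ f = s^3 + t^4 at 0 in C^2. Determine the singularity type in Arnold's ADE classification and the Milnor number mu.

The Hessian of f at 0 has rank 0. Corank 2; j^3 = s^3 is a perfect cube, so E-series; the 4-jet and mu = 6 give E_6.

Type E_{6}, Milnor number mu = 6.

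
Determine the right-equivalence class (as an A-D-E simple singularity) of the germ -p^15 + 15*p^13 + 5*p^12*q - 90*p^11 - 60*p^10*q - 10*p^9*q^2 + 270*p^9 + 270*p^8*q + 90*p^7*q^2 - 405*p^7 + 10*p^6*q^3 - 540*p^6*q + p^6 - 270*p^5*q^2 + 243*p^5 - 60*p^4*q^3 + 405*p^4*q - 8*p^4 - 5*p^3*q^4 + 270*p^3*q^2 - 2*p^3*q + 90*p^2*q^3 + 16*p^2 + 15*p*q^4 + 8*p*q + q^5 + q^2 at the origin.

The Hessian of f at 0 has rank 1. Corank 1: A-series; mu = 4 gives A_4.

A_4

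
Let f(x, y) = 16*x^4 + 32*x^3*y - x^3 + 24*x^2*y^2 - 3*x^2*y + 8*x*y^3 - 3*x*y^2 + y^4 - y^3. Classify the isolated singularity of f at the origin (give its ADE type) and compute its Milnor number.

The Hessian of f at 0 has rank 0. Corank 2; j^3 = -(x + y)^3 is a perfect cube, so E-series; the 4-jet and mu = 6 give E_6.

Type E_6, Milnor number mu = 6.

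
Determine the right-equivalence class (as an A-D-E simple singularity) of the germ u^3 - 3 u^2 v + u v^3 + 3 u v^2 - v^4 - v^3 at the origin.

The Hessian of f at 0 has rank 0. Corank 2; j^3 = (u - v)^3 is a perfect cube, so E-series; the 4-jet and mu = 7 give E_7.

E7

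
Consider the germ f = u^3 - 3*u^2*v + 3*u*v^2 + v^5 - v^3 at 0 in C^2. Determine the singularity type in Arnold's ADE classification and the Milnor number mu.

The Hessian of f at 0 is [[0, 0], [0, 0]] with rank 0, so corank 2. A Groebner basis of the Jacobian ideal J(f) in C{u,v} is {v^4, u^2 - 2*u*v + v^2}; counting standard monomials gives mu = 8. Corank 2; j^3 = (u - v)^3 is a perfect cube, so E-series; the 5-jet and mu = 8 give E_8.

Type E_8, Milnor number mu = 8.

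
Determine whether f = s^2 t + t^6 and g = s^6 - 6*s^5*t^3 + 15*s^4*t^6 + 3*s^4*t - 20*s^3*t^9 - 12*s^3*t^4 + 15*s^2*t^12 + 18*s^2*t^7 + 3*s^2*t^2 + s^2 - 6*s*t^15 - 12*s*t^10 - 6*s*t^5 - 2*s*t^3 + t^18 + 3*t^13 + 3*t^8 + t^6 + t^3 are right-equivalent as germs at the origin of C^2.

No.

The Hessian of f at 0 is [[0, 0], [0, 0]] with rank 0, so corank 2. A Groebner basis of the Jacobian ideal J(f) in C{s,t} is {s^2/6 + t^5, s^3, s*t}; counting standard monomials gives mu = 7. Corank 2; j^3 = s^2*t has shape L^2 M (L != M), so D-series; mu = 7 gives D_7. The Hessian of g at 0 is [[2, 0], [0, 0]] with rank 1, so corank 1. A Groebner basis of the Jacobian ideal J(g) in C{s,t} is {t^2, s}; counting standard monomials gives mu = 2. Corank 1: A-series; mu = 2 gives A_2. f is D_7 but g is A_2, hence not right-equivalent.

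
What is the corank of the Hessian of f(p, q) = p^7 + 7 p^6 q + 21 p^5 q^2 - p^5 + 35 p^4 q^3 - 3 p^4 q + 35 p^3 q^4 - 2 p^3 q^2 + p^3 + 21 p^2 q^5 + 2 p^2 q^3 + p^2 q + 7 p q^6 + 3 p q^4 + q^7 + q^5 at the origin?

2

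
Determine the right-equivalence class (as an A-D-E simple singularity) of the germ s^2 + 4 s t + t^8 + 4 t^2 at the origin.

The Hessian of f at 0 has rank 1. Corank 1: A-series; mu = 7 gives A_7.

A7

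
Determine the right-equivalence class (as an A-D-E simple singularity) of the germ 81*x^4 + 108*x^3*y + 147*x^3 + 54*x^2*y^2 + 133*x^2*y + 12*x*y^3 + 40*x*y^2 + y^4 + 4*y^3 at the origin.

The Hessian of f at 0 has rank 0. Corank 2; j^3 = (3*x + y)*(7*x + 2*y)^2 has shape L^2 M (L != M), so D-series; mu = 5 gives D_5.

D_{5}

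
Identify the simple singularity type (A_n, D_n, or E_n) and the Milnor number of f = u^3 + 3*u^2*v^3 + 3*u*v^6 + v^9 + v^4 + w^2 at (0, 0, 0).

Type E_6, Milnor number mu = 6.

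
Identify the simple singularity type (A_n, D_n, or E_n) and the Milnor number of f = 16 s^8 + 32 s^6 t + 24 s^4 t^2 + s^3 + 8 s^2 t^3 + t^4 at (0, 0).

The Hessian of f at 0 is [[0, 0], [0, 0]] with rank 0, so corank 2. A Groebner basis of the Jacobian ideal J(f) in C{s,t} is {t^3, s^2}; counting standard monomials gives mu = 6. Corank 2; j^3 = s^3 is a perfect cube, so E-series; the 4-jet and mu = 6 give E_6.

Type E6, Milnor number mu = 6.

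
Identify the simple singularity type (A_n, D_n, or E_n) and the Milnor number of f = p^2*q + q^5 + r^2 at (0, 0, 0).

Type D6, Milnor number mu = 6.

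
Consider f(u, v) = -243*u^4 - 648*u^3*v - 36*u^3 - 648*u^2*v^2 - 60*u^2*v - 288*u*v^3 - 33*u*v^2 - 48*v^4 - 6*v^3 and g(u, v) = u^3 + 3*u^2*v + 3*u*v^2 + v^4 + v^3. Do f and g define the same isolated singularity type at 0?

The Hessian of f at 0 is [[0, 0], [0, 0]] with rank 0, so corank 2. A Groebner basis of the Jacobian ideal J(f) in C{u,v} is {u*v^2 + 2*u*v/3 + v^2/3, -4*u*v/3 + v^3 - 2*v^2/3, u^2 + 7*u*v/6 + v^2/3}; counting standard monomials gives mu = 5. Corank 2; j^3 = -3*(2*u + v)^2*(3*u + 2*v) has shape L^2 M (L != M), so D-series; mu = 5 gives D_5. The Hessian of g at 0 is [[0, 0], [0, 0]] with rank 0, so corank 2. A Groebner basis of the Jacobian ideal J(g) in C{u,v} is {v^3, u^2 + 2*u*v + v^2}; counting standard monomials gives mu = 6. Corank 2; j^3 = (u + v)^3 is a perfect cube, so E-series; the 4-jet and mu = 6 give E_6. f is D_5 but g is E_6, hence not right-equivalent.

No.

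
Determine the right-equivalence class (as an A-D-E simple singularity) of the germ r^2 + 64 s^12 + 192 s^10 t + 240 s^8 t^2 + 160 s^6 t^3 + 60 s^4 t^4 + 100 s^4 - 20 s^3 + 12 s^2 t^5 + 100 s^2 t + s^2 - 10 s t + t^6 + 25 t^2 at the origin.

A_5

The Hessian of f at 0 has rank 2. Corank 1: A-series; mu = 5 gives A_5.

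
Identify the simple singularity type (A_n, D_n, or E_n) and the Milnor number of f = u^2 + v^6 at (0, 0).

The Hessian of f at 0 is [[2, 0], [0, 0]] with rank 1, so corank 1. A Groebner basis of the Jacobian ideal J(f) in C{u,v} is {v^5, u}; counting standard monomials gives mu = 5. Corank 1: A-series; mu = 5 gives A_5.

Type A_{5}, Milnor number mu = 5.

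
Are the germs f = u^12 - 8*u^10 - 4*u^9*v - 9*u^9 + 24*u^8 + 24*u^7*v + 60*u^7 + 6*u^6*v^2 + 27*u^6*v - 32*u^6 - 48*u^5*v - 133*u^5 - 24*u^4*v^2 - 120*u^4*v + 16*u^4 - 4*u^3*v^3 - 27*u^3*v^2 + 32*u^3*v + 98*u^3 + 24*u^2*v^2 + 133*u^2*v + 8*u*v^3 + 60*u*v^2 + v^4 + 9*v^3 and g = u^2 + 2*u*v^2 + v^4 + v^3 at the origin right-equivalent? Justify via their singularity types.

The Hessian of f at 0 is [[0, 0], [0, 0]] with rank 0, so corank 2. A Groebner basis of the Jacobian ideal J(f) in C{u,v} is {u*v^2 + 1029*u*v/8 + 441*v^2/8, -2401*u*v/8 + v^3 - 1029*v^2/8, u^2 + 13*u*v/14 + 3*v^2/14}; counting standard monomials gives mu = 5. Corank 2; j^3 = (2*u + v)*(7*u + 3*v)^2 has shape L^2 M (L != M), so D-series; mu = 5 gives D_5. The Hessian of g at 0 is [[2, 0], [0, 0]] with rank 1, so corank 1. A Groebner basis of the Jacobian ideal J(g) in C{u,v} is {v^2, u}; counting standard monomials gives mu = 2. Corank 1: A-series; mu = 2 gives A_2. f is D_5 but g is A_2, hence not right-equivalent.

No.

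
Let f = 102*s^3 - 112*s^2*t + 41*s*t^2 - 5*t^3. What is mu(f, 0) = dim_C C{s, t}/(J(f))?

The Hessian of f at 0 is [[0, 0], [0, 0]] with rank 0, so corank 2. A Groebner basis of the Jacobian ideal J(f) in C{s,t} is {t^3, s^2 + t^2/2, s*t + t^2/2}; counting standard monomials gives mu = 4. Corank 2; j^3 = (3*s - t)*(34*s^2 - 26*s*t + 5*t^2) splits into three distinct lines over C (the quadratic factor has nonzero discriminant), so D_4.

4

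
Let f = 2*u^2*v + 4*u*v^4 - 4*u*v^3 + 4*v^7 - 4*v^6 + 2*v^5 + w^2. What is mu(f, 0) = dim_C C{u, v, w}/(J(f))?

The Hessian of f at 0 has rank 1. Corank 2; j^3 = 2*u^2*v has shape L^2 M (L != M), so D-series; mu = 8 gives D_8.

8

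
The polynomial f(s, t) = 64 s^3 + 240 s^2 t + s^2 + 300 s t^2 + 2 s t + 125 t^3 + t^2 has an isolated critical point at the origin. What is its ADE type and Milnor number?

Type A_{2}, Milnor number mu = 2.

The Hessian of f at 0 is [[2, 2], [2, 2]] with rank 1, so corank 1. A Groebner basis of the Jacobian ideal J(f) in C{s,t} is {t^2, s + t}; counting standard monomials gives mu = 2. Corank 1: A-series; mu = 2 gives A_2.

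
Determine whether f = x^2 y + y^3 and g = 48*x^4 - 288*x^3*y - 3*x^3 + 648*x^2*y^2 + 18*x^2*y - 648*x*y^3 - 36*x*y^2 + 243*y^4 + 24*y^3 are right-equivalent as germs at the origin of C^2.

No.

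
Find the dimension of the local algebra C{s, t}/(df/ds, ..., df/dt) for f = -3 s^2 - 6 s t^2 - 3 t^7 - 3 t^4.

The Hessian of f at 0 has rank 1. Corank 1: A-series; mu = 6 gives A_6.

6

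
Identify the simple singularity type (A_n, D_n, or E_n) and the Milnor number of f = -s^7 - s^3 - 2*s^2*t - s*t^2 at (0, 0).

The Hessian of f at 0 is [[0, 0], [0, 0]] with rank 0, so corank 2. A Groebner basis of the Jacobian ideal J(f) in C{s,t} is {s*t/7 + t^6 + t^2/7, s*t^2 + t^3, s^2 + s*t}; counting standard monomials gives mu = 8. Corank 2; j^3 = -s*(s + t)^2 has shape L^2 M (L != M), so D-series; mu = 8 gives D_8.

Type D8, Milnor number mu = 8.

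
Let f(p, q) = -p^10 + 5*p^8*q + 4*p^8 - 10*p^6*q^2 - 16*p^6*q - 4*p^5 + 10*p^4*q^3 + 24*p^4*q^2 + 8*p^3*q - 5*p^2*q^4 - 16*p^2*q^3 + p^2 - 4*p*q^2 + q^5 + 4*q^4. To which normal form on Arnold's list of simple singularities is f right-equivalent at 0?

The Hessian of f at 0 is [[2, 0], [0, 0]] with rank 1, so corank 1. A Groebner basis of the Jacobian ideal J(f) in C{p,q} is {p^2, -p/2 + q^2}; counting standard monomials gives mu = 4. Corank 1: A-series; mu = 4 gives A_4.

A_4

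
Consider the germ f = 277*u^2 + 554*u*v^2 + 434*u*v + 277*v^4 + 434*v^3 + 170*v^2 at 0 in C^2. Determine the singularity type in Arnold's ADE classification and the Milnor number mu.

Type A_1, Milnor number mu = 1.

The Hessian of f at 0 is [[554, 434], [434, 340]] with rank 2, so corank 0. A Groebner basis of the Jacobian ideal J(f) in C{u,v} is {u, v}; counting standard monomials gives mu = 1. Corank 0: nondegenerate Morse point, so A_1.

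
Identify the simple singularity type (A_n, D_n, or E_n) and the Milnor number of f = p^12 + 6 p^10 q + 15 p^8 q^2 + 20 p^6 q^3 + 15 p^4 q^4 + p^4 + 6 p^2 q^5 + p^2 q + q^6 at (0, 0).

Type D7, Milnor number mu = 7.

The Hessian of f at 0 has rank 0. Corank 2; j^3 = p^2*q has shape L^2 M (L != M), so D-series; mu = 7 gives D_7.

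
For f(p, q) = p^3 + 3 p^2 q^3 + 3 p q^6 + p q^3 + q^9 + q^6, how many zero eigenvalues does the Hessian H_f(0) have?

The Hessian at 0 is [[0, 0], [0, 0]] of rank 0; hence corank 2.

2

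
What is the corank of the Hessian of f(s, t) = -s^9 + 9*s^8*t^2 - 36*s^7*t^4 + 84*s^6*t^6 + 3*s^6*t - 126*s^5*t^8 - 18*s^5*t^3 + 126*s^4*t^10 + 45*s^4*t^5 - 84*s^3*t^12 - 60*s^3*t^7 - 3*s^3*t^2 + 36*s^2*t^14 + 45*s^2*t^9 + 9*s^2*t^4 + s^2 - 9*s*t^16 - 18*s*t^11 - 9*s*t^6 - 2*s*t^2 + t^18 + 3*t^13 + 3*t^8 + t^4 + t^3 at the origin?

1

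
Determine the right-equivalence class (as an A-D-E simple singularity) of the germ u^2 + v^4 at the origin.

A_{3}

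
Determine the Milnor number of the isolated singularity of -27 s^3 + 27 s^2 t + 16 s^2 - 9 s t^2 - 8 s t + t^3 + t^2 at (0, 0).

2

The Hessian of f at 0 has rank 1. Corank 1: A-series; mu = 2 gives A_2.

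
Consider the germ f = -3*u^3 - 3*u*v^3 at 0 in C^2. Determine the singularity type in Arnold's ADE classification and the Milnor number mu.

The Hessian of f at 0 is [[0, 0], [0, 0]] with rank 0, so corank 2. A Groebner basis of the Jacobian ideal J(f) in C{u,v} is {u^3, u*v^2, 3*u^2 + v^3}; counting standard monomials gives mu = 7. Corank 2; j^3 = -3*u^3 is a perfect cube, so E-series; the 4-jet and mu = 7 give E_7.

Type E_{7}, Milnor number mu = 7.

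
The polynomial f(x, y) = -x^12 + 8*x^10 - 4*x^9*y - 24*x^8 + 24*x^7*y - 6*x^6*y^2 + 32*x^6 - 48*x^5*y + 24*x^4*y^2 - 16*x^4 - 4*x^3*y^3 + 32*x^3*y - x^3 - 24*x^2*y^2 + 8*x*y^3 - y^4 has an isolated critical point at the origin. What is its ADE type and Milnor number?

Type E6, Milnor number mu = 6.

The Hessian of f at 0 is [[0, 0], [0, 0]] with rank 0, so corank 2. A Groebner basis of the Jacobian ideal J(f) in C{x,y} is {y^4, x*y^2 - y^3/6, x^2}; counting standard monomials gives mu = 6. Corank 2; j^3 = -x^3 is a perfect cube, so E-series; the 4-jet and mu = 6 give E_6.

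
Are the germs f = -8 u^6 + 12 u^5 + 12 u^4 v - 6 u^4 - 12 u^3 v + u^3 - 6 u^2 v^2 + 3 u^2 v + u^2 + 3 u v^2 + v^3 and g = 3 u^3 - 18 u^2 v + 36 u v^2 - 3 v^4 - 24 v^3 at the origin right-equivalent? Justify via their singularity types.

No.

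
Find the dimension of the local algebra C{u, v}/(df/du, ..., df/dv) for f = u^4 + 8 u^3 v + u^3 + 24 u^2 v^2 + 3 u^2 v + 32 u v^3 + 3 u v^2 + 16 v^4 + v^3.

The Hessian of f at 0 has rank 0. Corank 2; j^3 = (u + v)^3 is a perfect cube, so E-series; the 4-jet and mu = 6 give E_6.

6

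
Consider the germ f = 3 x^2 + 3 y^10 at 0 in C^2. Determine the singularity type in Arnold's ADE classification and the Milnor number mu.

The Hessian of f at 0 is [[6, 0], [0, 0]] with rank 1, so corank 1. A Groebner basis of the Jacobian ideal J(f) in C{x,y} is {y^9, x}; counting standard monomials gives mu = 9. Corank 1: A-series; mu = 9 gives A_9.

Type A_9, Milnor number mu = 9.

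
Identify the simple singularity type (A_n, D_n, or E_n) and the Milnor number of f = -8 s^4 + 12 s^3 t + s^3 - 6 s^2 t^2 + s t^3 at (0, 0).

Type E_{7}, Milnor number mu = 7.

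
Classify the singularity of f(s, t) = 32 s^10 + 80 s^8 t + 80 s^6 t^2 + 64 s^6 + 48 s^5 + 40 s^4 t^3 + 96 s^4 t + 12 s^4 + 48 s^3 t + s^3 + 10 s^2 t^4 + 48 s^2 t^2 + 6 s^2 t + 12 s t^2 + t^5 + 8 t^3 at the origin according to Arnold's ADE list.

E_8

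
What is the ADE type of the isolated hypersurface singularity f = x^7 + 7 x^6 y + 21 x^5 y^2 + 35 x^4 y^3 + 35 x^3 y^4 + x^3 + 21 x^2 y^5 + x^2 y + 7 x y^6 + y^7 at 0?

The Hessian of f at 0 is [[0, 0], [0, 0]] with rank 0, so corank 2. A Groebner basis of the Jacobian ideal J(f) in C{x,y} is {-x*y/7 + y^6, x*y^2, x^2 + x*y}; counting standard monomials gives mu = 8. Corank 2; j^3 = x^2*(x + y) has shape L^2 M (L != M), so D-series; mu = 8 gives D_8.

D_8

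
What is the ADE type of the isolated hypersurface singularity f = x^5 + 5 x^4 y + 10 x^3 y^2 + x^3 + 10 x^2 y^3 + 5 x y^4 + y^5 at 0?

The Hessian of f at 0 has rank 0. Corank 2; j^3 = x^3 is a perfect cube, so E-series; the 5-jet and mu = 8 give E_8.

E8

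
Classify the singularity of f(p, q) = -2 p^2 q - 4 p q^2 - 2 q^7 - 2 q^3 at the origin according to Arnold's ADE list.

The Hessian of f at 0 is [[0, 0], [0, 0]] with rank 0, so corank 2. A Groebner basis of the Jacobian ideal J(f) in C{p,q} is {p^2/7 + q^6 - q^2/7, p^3 + q^3, p*q + q^2}; counting standard monomials gives mu = 8. Corank 2; j^3 = -2*q*(p + q)^2 has shape L^2 M (L != M), so D-series; mu = 8 gives D_8.

D8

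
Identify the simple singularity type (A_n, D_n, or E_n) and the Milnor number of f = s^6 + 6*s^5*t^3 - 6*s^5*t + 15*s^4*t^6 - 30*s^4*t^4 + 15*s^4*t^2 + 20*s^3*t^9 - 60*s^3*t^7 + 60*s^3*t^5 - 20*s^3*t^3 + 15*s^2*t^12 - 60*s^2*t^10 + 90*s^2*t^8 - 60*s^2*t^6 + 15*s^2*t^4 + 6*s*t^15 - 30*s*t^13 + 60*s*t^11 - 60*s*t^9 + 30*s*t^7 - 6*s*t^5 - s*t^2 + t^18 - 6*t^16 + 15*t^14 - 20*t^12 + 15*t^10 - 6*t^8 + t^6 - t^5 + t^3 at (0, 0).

Type D_{7}, Milnor number mu = 7.

The Hessian of f at 0 has rank 0. Corank 2; j^3 = -t^2*(s - t) has shape L^2 M (L != M), so D-series; mu = 7 gives D_7.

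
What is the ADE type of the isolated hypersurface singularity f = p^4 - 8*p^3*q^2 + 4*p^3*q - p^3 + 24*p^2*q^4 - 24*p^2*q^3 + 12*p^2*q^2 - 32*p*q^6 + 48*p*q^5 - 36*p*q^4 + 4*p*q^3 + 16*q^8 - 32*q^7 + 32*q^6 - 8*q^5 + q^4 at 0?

E_6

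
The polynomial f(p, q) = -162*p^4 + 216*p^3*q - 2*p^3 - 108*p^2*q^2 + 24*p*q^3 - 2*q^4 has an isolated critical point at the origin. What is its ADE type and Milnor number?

The Hessian of f at 0 is [[0, 0], [0, 0]] with rank 0, so corank 2. A Groebner basis of the Jacobian ideal J(f) in C{p,q} is {q^4, p*q^2 - q^3/9, p^2}; counting standard monomials gives mu = 6. Corank 2; j^3 = -2*p^3 is a perfect cube, so E-series; the 4-jet and mu = 6 give E_6.

Type E_{6}, Milnor number mu = 6.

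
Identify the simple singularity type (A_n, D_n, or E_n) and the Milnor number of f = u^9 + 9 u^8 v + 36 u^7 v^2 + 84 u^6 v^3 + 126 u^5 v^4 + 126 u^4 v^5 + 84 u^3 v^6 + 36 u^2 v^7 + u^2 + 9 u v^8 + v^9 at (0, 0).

Type A_8, Milnor number mu = 8.

The Hessian of f at 0 is [[2, 0], [0, 0]] with rank 1, so corank 1. A Groebner basis of the Jacobian ideal J(f) in C{u,v} is {v^8, u}; counting standard monomials gives mu = 8. Corank 1: A-series; mu = 8 gives A_8.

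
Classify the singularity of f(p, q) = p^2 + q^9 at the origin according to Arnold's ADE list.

The Hessian of f at 0 has rank 1. Corank 1: A-series; mu = 8 gives A_8.

A8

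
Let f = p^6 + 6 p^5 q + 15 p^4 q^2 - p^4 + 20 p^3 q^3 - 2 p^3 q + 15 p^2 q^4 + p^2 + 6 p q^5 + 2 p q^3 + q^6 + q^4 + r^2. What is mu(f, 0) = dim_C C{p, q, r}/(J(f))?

3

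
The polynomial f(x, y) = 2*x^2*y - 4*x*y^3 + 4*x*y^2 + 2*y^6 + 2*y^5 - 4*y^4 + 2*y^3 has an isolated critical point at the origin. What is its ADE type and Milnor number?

Type D_7, Milnor number mu = 7.

The Hessian of f at 0 has rank 0. Corank 2; j^3 = 2*y*(x + y)^2 has shape L^2 M (L != M), so D-series; mu = 7 gives D_7.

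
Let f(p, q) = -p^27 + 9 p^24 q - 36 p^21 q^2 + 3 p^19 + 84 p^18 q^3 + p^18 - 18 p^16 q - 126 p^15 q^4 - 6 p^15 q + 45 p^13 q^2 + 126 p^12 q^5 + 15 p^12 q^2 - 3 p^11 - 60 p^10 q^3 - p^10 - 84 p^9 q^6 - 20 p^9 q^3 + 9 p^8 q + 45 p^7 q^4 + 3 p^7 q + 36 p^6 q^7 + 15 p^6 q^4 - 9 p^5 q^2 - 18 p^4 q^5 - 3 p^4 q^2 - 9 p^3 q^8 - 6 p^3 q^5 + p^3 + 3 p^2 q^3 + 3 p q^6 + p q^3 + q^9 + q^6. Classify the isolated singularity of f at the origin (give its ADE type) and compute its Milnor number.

The Hessian of f at 0 has rank 0. Corank 2; j^3 = p^3 is a perfect cube, so E-series; the 4-jet and mu = 7 give E_7.

Type E_7, Milnor number mu = 7.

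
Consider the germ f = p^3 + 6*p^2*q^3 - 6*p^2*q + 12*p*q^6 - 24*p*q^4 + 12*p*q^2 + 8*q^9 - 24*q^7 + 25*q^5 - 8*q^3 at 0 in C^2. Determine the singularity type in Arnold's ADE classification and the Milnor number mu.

Type E8, Milnor number mu = 8.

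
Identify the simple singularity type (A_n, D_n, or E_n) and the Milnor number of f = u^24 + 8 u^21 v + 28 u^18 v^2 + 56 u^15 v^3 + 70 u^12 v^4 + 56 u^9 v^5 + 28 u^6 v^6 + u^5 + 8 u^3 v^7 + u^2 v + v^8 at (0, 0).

Type D_{9}, Milnor number mu = 9.

The Hessian of f at 0 has rank 0. Corank 2; j^3 = u^2*v has shape L^2 M (L != M), so D-series; mu = 9 gives D_9.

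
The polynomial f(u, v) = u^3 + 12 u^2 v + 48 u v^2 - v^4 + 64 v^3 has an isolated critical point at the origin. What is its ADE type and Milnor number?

Type E_{6}, Milnor number mu = 6.

The Hessian of f at 0 has rank 0. Corank 2; j^3 = (u + 4*v)^3 is a perfect cube, so E-series; the 4-jet and mu = 6 give E_6.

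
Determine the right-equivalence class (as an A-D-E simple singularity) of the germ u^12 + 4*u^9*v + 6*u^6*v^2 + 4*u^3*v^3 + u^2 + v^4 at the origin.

The Hessian of f at 0 has rank 1. Corank 1: A-series; mu = 3 gives A_3.

A_{3}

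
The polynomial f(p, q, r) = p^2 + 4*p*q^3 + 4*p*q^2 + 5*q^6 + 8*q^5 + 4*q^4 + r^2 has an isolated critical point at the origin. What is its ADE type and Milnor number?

Type A5, Milnor number mu = 5.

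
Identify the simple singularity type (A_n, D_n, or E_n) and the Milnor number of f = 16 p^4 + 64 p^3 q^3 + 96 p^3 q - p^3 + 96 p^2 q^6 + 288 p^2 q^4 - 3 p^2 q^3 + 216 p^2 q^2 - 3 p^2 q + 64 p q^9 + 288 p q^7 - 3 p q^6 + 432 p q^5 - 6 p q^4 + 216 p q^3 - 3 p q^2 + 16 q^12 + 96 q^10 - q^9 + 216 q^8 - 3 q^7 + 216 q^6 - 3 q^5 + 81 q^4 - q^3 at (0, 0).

Type E_{6}, Milnor number mu = 6.

The Hessian of f at 0 has rank 0. Corank 2; j^3 = -(p + q)^3 is a perfect cube, so E-series; the 4-jet and mu = 6 give E_6.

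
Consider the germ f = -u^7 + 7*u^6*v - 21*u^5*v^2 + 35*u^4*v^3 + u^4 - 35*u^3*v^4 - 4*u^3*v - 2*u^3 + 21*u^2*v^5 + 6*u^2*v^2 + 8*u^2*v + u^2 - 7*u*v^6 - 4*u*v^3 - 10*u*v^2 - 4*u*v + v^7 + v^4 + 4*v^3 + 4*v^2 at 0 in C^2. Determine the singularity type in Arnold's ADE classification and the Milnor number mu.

Type A_6, Milnor number mu = 6.

The Hessian of f at 0 is [[2, -4], [-4, 8]] with rank 1, so corank 1. A Groebner basis of the Jacobian ideal J(f) in C{u,v} is {-14*u*v/3 + 5*u/3 + v^4 + 4*v^3/3 + 23*v^2/3 - 10*v/3, u*v^2 - 4*u*v/3 + u/3 - 4*v^3/3 + 7*v^2/3 - 2*v/3, u^2 - 2*u*v - u + v^2 + 2*v}; counting standard monomials gives mu = 6. Corank 1: A-series; mu = 6 gives A_6.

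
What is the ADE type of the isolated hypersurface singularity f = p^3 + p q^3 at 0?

The Hessian of f at 0 is [[0, 0], [0, 0]] with rank 0, so corank 2. A Groebner basis of the Jacobian ideal J(f) in C{p,q} is {p^3, p*q^2, 3*p^2 + q^3}; counting standard monomials gives mu = 7. Corank 2; j^3 = p^3 is a perfect cube, so E-series; the 4-jet and mu = 7 give E_7.

E_{7}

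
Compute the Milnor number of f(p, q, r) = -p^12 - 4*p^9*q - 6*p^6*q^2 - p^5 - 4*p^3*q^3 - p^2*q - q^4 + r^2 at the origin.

5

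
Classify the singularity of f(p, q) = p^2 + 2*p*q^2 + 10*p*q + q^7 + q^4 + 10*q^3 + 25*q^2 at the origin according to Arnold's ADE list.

The Hessian of f at 0 has rank 1. Corank 1: A-series; mu = 6 gives A_6.

A_{6}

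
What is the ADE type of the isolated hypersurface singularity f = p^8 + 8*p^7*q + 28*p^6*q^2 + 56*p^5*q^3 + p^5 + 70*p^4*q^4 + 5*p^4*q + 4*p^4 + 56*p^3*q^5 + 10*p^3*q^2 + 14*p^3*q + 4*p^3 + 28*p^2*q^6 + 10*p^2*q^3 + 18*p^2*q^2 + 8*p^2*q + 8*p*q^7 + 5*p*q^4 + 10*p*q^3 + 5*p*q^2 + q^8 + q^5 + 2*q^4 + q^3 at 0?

D_{9}

The Hessian of f at 0 has rank 0. Corank 2; j^3 = (p + q)*(2*p + q)^2 has shape L^2 M (L != M), so D-series; mu = 9 gives D_9.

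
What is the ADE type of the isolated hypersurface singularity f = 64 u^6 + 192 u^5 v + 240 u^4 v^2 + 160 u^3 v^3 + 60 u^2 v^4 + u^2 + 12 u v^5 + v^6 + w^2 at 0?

A_{5}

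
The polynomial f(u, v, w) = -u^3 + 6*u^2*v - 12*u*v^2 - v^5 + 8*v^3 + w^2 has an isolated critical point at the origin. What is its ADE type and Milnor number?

The Hessian of f at 0 has rank 1. Corank 2; j^3 = -(u - 2*v)^3 is a perfect cube, so E-series; the 5-jet and mu = 8 give E_8.

Type E8, Milnor number mu = 8.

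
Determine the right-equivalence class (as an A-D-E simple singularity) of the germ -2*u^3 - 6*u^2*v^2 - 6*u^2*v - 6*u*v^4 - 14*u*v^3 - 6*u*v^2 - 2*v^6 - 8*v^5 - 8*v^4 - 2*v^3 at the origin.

The Hessian of f at 0 has rank 0. Corank 2; j^3 = -2*(u + v)^3 is a perfect cube, so E-series; the 4-jet and mu = 7 give E_7.

E_7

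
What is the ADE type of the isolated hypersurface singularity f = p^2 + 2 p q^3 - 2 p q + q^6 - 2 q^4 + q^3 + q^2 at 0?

A_{2}

The Hessian of f at 0 has rank 1. Corank 1: A-series; mu = 2 gives A_2.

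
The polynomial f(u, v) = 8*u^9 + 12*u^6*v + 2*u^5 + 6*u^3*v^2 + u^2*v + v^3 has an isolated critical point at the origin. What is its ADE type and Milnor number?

Type D4, Milnor number mu = 4.

The Hessian of f at 0 has rank 0. Corank 2; j^3 = v*(u^2 + v^2) splits into three distinct lines over C (the quadratic factor has nonzero discriminant), so D_4.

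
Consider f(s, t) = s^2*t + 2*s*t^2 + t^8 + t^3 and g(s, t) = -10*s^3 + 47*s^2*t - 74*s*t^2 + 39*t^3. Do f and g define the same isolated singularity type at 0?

The Hessian of f at 0 has rank 0. Corank 2; j^3 = t*(s + t)^2 has shape L^2 M (L != M), so D-series; mu = 9 gives D_9. The Hessian of g at 0 has rank 0. Corank 2; j^3 = -(2*s - 3*t)*(5*s^2 - 16*s*t + 13*t^2) splits into three distinct lines over C (the quadratic factor has nonzero discriminant), so D_4. f is D_9 but g is D_4, hence not right-equivalent.

No.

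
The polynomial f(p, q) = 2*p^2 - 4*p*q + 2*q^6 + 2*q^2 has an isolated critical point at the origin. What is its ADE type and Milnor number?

The Hessian of f at 0 has rank 1. Corank 1: A-series; mu = 5 gives A_5.

Type A_{5}, Milnor number mu = 5.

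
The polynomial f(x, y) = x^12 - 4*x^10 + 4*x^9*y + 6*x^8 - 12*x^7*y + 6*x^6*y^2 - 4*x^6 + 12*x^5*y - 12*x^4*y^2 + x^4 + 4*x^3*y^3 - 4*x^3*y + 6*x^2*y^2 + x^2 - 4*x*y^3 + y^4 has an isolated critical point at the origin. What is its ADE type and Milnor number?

Type A_3, Milnor number mu = 3.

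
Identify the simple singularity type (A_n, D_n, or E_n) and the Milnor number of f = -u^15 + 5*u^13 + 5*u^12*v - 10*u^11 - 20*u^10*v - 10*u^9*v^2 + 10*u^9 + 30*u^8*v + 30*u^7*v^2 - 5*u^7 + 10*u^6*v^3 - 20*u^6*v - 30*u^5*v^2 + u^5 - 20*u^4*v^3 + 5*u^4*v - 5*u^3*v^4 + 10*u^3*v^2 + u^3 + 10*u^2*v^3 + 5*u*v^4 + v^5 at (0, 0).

Type E8, Milnor number mu = 8.

The Hessian of f at 0 is [[0, 0], [0, 0]] with rank 0, so corank 2. A Groebner basis of the Jacobian ideal J(f) in C{u,v} is {v^5, u*v^3 + v^4/4, u^2}; counting standard monomials gives mu = 8. Corank 2; j^3 = u^3 is a perfect cube, so E-series; the 5-jet and mu = 8 give E_8.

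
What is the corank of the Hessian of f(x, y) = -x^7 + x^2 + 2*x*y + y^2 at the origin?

Hessian at 0 has rank 1.

1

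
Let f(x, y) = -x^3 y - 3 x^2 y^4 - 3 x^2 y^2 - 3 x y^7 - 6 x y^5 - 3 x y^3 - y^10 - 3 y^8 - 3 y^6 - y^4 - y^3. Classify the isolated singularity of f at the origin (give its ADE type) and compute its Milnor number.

Type E7, Milnor number mu = 7.

The Hessian of f at 0 has rank 0. Corank 2; j^3 = -y^3 is a perfect cube, so E-series; the 4-jet and mu = 7 give E_7.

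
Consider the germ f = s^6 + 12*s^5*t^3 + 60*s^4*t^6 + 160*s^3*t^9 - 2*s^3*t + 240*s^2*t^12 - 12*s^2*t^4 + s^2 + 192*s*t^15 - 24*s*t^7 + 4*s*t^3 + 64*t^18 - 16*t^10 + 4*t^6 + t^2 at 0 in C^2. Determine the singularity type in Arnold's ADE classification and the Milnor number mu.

Type A_1, Milnor number mu = 1.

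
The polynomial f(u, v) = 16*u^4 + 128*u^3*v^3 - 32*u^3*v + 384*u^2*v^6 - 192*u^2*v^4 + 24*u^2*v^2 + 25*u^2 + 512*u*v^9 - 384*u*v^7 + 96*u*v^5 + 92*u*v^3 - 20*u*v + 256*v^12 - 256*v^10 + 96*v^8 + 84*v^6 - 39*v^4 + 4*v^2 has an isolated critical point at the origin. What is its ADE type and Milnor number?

The Hessian of f at 0 is [[50, -20], [-20, 8]] with rank 1, so corank 1. A Groebner basis of the Jacobian ideal J(f) in C{u,v} is {v^3, u - 2*v/5}; counting standard monomials gives mu = 3. Corank 1: A-series; mu = 3 gives A_3.

Type A_{3}, Milnor number mu = 3.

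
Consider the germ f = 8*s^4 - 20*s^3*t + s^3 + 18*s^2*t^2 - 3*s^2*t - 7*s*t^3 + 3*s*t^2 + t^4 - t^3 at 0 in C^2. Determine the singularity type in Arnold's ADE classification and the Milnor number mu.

Type E_{7}, Milnor number mu = 7.

The Hessian of f at 0 is [[0, 0], [0, 0]] with rank 0, so corank 2. A Groebner basis of the Jacobian ideal J(f) in C{s,t} is {3*s^2/4 - 3*s*t/2 + t^4 + t^3/4 + 3*t^2/4, s^3 + 9*s^2/4 - 9*s*t/2 - t^3/4 + 9*t^2/4, s^2*t + 7*s^2/4 - 7*s*t/2 - 5*t^3/12 + 7*t^2/4, s^2 + s*t^2 - 2*s*t - 2*t^3/3 + t^2}; counting standard monomials gives mu = 7. Corank 2; j^3 = (s - t)^3 is a perfect cube, so E-series; the 4-jet and mu = 7 give E_7.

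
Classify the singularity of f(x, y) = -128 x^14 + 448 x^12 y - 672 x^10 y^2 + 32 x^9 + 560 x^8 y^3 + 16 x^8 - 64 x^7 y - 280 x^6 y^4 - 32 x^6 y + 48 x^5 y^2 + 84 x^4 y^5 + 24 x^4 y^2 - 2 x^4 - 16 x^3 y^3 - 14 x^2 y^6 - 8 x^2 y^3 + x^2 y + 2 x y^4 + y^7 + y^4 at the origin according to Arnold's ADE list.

The Hessian of f at 0 has rank 0. Corank 2; j^3 = x^2*y has shape L^2 M (L != M), so D-series; mu = 5 gives D_5.

D_{5}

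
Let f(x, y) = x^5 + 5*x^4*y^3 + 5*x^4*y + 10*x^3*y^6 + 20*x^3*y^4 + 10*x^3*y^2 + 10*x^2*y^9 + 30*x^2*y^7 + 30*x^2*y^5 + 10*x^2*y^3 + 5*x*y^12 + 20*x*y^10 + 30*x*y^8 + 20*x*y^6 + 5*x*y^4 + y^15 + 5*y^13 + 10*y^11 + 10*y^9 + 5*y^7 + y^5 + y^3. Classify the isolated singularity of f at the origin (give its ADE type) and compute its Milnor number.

Type E8, Milnor number mu = 8.

The Hessian of f at 0 has rank 0. Corank 2; j^3 = y^3 is a perfect cube, so E-series; the 5-jet and mu = 8 give E_8.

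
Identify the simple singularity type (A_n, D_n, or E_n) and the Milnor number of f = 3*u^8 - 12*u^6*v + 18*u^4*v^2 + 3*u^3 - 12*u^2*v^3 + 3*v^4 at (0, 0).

Type E6, Milnor number mu = 6.

The Hessian of f at 0 has rank 0. Corank 2; j^3 = 3*u^3 is a perfect cube, so E-series; the 4-jet and mu = 6 give E_6.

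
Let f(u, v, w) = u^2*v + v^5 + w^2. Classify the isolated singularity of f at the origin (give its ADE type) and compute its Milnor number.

The Hessian of f at 0 is [[0, 0, 0], [0, 0, 0], [0, 0, 2]] with rank 1, so corank 2. A Groebner basis of the Jacobian ideal J(f) in C{u,v,w} is {u^2/5 + v^4, u^3, u*v, w}; counting standard monomials gives mu = 6. Corank 2; j^3 = u^2*v has shape L^2 M (L != M), so D-series; mu = 6 gives D_6.

Type D_6, Milnor number mu = 6.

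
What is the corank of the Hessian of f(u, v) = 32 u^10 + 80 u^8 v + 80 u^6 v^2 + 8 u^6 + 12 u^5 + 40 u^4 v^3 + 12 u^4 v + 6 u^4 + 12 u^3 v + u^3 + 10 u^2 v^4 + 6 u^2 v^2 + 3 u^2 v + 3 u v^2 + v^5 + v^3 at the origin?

Hessian at 0 has rank 0.

2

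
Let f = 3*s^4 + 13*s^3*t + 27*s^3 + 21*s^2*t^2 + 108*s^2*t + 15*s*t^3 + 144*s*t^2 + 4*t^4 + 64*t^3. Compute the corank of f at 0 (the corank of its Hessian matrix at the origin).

2

The Hessian at 0 is [[0, 0], [0, 0]] of rank 0; hence corank 2.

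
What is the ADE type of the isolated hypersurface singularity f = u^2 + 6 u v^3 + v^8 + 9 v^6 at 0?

A7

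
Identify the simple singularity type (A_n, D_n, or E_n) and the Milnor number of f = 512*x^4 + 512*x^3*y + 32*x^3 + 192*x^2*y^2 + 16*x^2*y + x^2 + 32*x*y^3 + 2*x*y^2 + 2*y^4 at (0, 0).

Type A_{3}, Milnor number mu = 3.

The Hessian of f at 0 has rank 1. Corank 1: A-series; mu = 3 gives A_3.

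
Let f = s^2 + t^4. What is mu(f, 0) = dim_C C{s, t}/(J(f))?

3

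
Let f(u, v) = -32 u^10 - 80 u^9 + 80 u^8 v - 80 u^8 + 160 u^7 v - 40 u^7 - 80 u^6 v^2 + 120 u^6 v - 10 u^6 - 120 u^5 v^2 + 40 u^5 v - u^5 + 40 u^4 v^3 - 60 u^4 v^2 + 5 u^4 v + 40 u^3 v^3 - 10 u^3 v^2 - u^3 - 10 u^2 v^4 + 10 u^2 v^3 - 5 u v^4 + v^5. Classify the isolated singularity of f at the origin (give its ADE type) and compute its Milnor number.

Type E_{8}, Milnor number mu = 8.

The Hessian of f at 0 has rank 0. Corank 2; j^3 = -u^3 is a perfect cube, so E-series; the 5-jet and mu = 8 give E_8.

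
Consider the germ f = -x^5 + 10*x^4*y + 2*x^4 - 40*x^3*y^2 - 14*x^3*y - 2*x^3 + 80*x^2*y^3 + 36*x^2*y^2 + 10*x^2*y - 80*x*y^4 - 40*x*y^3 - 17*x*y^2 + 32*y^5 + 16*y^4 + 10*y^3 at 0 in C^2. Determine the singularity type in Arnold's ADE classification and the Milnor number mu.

Type D_4, Milnor number mu = 4.

The Hessian of f at 0 has rank 0. Corank 2; j^3 = -(x - 2*y)*(2*x^2 - 6*x*y + 5*y^2) splits into three distinct lines over C (the quadratic factor has nonzero discriminant), so D_4.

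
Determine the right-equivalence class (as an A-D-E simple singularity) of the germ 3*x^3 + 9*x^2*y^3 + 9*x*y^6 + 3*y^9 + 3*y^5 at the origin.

E8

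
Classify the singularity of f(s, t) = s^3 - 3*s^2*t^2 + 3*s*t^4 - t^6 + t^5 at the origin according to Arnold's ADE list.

E_8

The Hessian of f at 0 has rank 0. Corank 2; j^3 = s^3 is a perfect cube, so E-series; the 5-jet and mu = 8 give E_8.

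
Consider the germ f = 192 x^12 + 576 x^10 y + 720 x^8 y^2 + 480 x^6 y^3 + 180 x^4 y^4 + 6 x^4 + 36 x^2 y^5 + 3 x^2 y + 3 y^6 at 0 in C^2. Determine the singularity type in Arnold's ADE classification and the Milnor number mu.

The Hessian of f at 0 is [[0, 0], [0, 0]] with rank 0, so corank 2. A Groebner basis of the Jacobian ideal J(f) in C{x,y} is {x^2/6 + y^5, x^3, x*y}; counting standard monomials gives mu = 7. Corank 2; j^3 = 3*x^2*y has shape L^2 M (L != M), so D-series; mu = 7 gives D_7.

Type D7, Milnor number mu = 7.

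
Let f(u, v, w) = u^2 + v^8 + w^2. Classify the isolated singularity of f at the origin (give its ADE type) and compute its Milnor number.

Type A_7, Milnor number mu = 7.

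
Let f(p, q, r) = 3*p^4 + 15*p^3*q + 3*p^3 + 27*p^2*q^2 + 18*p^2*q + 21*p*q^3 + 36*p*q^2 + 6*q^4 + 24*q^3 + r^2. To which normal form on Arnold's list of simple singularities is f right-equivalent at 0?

The Hessian of f at 0 has rank 1. Corank 2; j^3 = 3*(p + 2*q)^3 is a perfect cube, so E-series; the 4-jet and mu = 7 give E_7.

E_{7}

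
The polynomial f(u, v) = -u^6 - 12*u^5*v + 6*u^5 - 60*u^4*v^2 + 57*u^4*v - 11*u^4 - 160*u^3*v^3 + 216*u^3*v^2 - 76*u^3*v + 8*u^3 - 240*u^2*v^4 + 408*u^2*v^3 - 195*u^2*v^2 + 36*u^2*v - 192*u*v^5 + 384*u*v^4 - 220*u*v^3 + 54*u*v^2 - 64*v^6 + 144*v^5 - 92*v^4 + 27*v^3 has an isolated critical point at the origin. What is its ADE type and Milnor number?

Type E_6, Milnor number mu = 6.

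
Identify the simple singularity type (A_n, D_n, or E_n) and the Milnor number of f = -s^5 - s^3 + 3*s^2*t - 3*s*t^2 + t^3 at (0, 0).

Type E_8, Milnor number mu = 8.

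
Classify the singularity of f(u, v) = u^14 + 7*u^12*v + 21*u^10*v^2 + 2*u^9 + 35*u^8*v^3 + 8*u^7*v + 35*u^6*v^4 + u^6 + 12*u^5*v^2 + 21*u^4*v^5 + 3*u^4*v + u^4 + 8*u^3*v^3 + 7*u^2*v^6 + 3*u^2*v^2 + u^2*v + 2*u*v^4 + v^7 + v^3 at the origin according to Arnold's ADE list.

The Hessian of f at 0 has rank 0. Corank 2; j^3 = v*(u^2 + v^2) splits into three distinct lines over C (the quadratic factor has nonzero discriminant), so D_4.

D_4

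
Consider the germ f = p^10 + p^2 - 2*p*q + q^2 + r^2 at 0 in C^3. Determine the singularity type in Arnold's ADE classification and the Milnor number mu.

The Hessian of f at 0 is [[2, -2, 0], [-2, 2, 0], [0, 0, 2]] with rank 2, so corank 1. A Groebner basis of the Jacobian ideal J(f) in C{p,q,r} is {q^9, p - q, r}; counting standard monomials gives mu = 9. Corank 1: A-series; mu = 9 gives A_9.

Type A_9, Milnor number mu = 9.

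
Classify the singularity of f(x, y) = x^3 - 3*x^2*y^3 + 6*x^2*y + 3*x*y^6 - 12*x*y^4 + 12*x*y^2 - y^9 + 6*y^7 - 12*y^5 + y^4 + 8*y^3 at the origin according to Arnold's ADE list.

E_{6}

The Hessian of f at 0 is [[0, 0], [0, 0]] with rank 0, so corank 2. A Groebner basis of the Jacobian ideal J(f) in C{x,y} is {y^3, x^2 + 4*x*y + 4*y^2}; counting standard monomials gives mu = 6. Corank 2; j^3 = (x + 2*y)^3 is a perfect cube, so E-series; the 4-jet and mu = 6 give E_6.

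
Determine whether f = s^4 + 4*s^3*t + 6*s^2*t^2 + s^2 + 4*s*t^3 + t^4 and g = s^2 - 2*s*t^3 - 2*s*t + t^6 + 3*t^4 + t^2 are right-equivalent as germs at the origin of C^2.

Yes.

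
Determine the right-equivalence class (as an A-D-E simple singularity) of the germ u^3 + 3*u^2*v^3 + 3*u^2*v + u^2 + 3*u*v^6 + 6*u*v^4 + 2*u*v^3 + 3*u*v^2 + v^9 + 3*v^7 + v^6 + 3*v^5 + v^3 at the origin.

A_2

The Hessian of f at 0 has rank 1. Corank 1: A-series; mu = 2 gives A_2.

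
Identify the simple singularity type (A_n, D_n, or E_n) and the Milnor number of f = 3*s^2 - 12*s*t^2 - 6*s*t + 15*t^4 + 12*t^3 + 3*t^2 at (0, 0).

Type A_{3}, Milnor number mu = 3.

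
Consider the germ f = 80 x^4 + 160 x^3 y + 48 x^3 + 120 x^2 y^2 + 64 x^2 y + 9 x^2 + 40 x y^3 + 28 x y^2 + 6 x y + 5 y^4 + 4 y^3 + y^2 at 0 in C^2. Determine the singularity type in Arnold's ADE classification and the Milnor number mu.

The Hessian of f at 0 is [[18, 6], [6, 2]] with rank 1, so corank 1. A Groebner basis of the Jacobian ideal J(f) in C{x,y} is {x^2 + 3*x/2 + y/2, x*y - 9*x/2 - 3*y/2, 27*x/2 + y^2 + 9*y/2}; counting standard monomials gives mu = 3. Corank 1: A-series; mu = 3 gives A_3.

Type A3, Milnor number mu = 3.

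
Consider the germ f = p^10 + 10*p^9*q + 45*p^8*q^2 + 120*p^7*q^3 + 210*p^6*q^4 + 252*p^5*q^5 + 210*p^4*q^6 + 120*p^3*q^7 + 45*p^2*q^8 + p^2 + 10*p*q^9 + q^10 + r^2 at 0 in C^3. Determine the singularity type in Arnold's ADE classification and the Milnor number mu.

The Hessian of f at 0 has rank 2. Corank 1: A-series; mu = 9 gives A_9.

Type A_{9}, Milnor number mu = 9.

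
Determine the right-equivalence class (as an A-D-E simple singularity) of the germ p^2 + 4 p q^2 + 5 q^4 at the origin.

A_{3}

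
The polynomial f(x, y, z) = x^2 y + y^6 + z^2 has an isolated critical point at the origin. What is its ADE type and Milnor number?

The Hessian of f at 0 has rank 1. Corank 2; j^3 = x^2*y has shape L^2 M (L != M), so D-series; mu = 7 gives D_7.

Type D_7, Milnor number mu = 7.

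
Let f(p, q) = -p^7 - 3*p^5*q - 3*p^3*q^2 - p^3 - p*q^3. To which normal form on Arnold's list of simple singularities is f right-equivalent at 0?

E_{7}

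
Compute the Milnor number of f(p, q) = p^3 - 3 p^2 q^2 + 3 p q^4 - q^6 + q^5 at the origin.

8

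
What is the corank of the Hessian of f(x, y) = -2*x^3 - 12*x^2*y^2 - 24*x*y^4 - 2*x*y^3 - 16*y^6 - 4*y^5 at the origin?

2

Hessian at 0 has rank 0.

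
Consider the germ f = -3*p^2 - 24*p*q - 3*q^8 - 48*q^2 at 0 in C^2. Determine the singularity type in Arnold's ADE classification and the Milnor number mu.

Type A7, Milnor number mu = 7.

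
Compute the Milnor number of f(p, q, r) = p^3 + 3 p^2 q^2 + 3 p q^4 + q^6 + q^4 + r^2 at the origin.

The Hessian of f at 0 has rank 1. Corank 2; j^3 = p^3 is a perfect cube, so E-series; the 4-jet and mu = 6 give E_6.

6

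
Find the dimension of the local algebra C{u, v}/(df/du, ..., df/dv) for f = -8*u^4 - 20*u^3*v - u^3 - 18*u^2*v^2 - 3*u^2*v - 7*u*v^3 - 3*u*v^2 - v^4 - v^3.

7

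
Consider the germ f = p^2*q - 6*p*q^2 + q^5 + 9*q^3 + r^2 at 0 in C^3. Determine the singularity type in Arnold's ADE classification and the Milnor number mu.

Type D_{6}, Milnor number mu = 6.

The Hessian of f at 0 has rank 1. Corank 2; j^3 = q*(p - 3*q)^2 has shape L^2 M (L != M), so D-series; mu = 6 gives D_6.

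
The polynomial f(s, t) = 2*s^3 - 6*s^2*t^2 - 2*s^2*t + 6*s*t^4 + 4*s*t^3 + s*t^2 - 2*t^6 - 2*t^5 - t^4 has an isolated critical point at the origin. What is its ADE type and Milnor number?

Type D4, Milnor number mu = 4.

The Hessian of f at 0 has rank 0. Corank 2; j^3 = s*(2*s^2 - 2*s*t + t^2) splits into three distinct lines over C (the quadratic factor has nonzero discriminant), so D_4.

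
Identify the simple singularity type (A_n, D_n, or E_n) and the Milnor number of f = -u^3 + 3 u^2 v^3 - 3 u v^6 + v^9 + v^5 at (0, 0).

The Hessian of f at 0 is [[0, 0], [0, 0]] with rank 0, so corank 2. A Groebner basis of the Jacobian ideal J(f) in C{u,v} is {-u^2/2 + u*v^3, v^4, u^3, u^2*v}; counting standard monomials gives mu = 8. Corank 2; j^3 = -u^3 is a perfect cube, so E-series; the 5-jet and mu = 8 give E_8.

Type E8, Milnor number mu = 8.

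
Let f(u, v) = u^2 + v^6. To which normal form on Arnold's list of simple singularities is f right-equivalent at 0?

The Hessian of f at 0 has rank 1. Corank 1: A-series; mu = 5 gives A_5.

A_5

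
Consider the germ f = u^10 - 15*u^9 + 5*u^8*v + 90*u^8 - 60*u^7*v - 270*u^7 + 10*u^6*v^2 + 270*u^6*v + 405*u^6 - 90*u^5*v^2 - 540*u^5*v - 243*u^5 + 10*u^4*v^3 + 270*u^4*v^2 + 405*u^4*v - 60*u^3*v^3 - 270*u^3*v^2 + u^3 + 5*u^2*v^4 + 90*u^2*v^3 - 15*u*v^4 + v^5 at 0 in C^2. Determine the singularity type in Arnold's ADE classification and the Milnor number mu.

Type E_{8}, Milnor number mu = 8.

The Hessian of f at 0 has rank 0. Corank 2; j^3 = u^3 is a perfect cube, so E-series; the 5-jet and mu = 8 give E_8.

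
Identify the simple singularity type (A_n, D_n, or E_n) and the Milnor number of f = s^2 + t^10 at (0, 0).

Type A9, Milnor number mu = 9.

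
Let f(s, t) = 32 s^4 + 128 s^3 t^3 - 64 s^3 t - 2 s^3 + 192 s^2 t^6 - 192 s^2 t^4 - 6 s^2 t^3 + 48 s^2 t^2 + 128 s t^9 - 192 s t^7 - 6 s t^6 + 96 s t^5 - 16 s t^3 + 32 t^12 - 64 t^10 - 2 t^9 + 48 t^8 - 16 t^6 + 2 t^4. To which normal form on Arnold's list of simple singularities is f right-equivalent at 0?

E_{6}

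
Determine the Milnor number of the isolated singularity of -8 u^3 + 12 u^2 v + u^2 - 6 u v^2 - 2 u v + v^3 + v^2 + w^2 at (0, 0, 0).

2

The Hessian of f at 0 has rank 2. Corank 1: A-series; mu = 2 gives A_2.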